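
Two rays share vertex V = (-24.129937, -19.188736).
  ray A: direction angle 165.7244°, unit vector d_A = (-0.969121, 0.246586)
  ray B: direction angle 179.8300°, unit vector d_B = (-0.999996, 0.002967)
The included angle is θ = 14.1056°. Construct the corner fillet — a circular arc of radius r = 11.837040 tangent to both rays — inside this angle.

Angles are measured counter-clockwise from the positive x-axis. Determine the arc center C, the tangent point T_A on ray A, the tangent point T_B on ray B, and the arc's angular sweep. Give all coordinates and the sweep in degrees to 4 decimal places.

center=(-119.7704,-7.0679) T_A=(-116.8515,4.4036) T_B=(-119.8055,-18.9049) sweep=165.8944

bisector direction at 172.7772° = (-0.992065,0.125728)
center distance |VC| = r/sin(θ/2) = 11.837040/sin(7.0528°) = 96.405429
C = V + |VC|·bis = (-119.7704,-7.0679)
T_A = V + ((C−V)·d_A)·d_A = V + 95.6760·d_A = (-116.8515,4.4036)
T_B = V + ((C−V)·d_B)·d_B = V + 95.6760·d_B = (-119.8055,-18.9049)
sweep = 180° − θ = 165.8944°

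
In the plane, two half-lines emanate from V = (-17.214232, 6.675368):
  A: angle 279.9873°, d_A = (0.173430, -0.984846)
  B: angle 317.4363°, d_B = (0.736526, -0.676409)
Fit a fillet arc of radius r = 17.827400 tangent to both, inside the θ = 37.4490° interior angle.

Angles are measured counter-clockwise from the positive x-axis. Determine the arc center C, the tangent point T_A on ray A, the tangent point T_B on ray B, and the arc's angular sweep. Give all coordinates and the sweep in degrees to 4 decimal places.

bisector direction at 298.7118° = (0.480404,-0.877047)
center distance |VC| = r/sin(θ/2) = 17.827400/sin(18.7245°) = 55.533959
C = V + |VC|·bis = (9.4645,-42.0305)
T_A = V + ((C−V)·d_A)·d_A = V + 52.5947·d_A = (-8.0927,-45.1223)
T_B = V + ((C−V)·d_B)·d_B = V + 52.5947·d_B = (21.5231,-28.9002)
sweep = 180° − θ = 142.5510°

center=(9.4645,-42.0305) T_A=(-8.0927,-45.1223) T_B=(21.5231,-28.9002) sweep=142.5510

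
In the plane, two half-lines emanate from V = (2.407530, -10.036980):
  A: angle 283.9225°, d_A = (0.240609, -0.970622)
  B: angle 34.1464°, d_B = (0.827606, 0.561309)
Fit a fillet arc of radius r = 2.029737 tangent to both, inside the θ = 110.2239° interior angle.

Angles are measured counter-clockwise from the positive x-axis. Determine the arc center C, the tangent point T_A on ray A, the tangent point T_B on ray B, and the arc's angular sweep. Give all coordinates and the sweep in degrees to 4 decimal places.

bisector direction at 339.0344° = (0.933796,-0.357807)
center distance |VC| = r/sin(θ/2) = 2.029737/sin(55.1120°) = 2.474471
C = V + |VC|·bis = (4.7182,-10.9224)
T_A = V + ((C−V)·d_A)·d_A = V + 1.4153·d_A = (2.7481,-11.4107)
T_B = V + ((C−V)·d_B)·d_B = V + 1.4153·d_B = (3.5789,-9.2425)
sweep = 180° − θ = 69.7761°

center=(4.7182,-10.9224) T_A=(2.7481,-11.4107) T_B=(3.5789,-9.2425) sweep=69.7761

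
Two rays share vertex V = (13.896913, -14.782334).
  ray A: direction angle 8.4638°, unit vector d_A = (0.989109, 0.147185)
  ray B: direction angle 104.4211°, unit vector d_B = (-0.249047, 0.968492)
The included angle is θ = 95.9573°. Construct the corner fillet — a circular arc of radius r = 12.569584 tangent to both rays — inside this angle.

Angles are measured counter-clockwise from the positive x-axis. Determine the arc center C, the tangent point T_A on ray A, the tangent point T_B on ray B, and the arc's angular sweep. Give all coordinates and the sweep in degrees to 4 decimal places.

bisector direction at 56.4425° = (0.552774,0.833331)
center distance |VC| = r/sin(θ/2) = 12.569584/sin(47.9787°) = 16.919722
C = V + |VC|·bis = (23.2497,-0.6826)
T_A = V + ((C−V)·d_A)·d_A = V + 11.3262·d_A = (25.0997,-13.1153)
T_B = V + ((C−V)·d_B)·d_B = V + 11.3262·d_B = (11.0762,-3.8130)
sweep = 180° − θ = 84.0427°

center=(23.2497,-0.6826) T_A=(25.0997,-13.1153) T_B=(11.0762,-3.8130) sweep=84.0427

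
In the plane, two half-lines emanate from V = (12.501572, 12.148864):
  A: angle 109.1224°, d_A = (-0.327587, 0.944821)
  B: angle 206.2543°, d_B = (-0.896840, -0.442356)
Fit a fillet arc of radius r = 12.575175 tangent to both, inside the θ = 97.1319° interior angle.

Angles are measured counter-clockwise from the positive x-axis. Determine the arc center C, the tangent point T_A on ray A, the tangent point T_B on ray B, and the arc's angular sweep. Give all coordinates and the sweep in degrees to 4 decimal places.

center=(-3.0159,18.5167) T_A=(8.8654,22.6362) T_B=(2.5468,7.2388) sweep=82.8681

bisector direction at 157.6884° = (-0.925133,0.379644)
center distance |VC| = r/sin(θ/2) = 12.575175/sin(48.5660°) = 16.773208
C = V + |VC|·bis = (-3.0159,18.5167)
T_A = V + ((C−V)·d_A)·d_A = V + 11.0998·d_A = (8.8654,22.6362)
T_B = V + ((C−V)·d_B)·d_B = V + 11.0998·d_B = (2.5468,7.2388)
sweep = 180° − θ = 82.8681°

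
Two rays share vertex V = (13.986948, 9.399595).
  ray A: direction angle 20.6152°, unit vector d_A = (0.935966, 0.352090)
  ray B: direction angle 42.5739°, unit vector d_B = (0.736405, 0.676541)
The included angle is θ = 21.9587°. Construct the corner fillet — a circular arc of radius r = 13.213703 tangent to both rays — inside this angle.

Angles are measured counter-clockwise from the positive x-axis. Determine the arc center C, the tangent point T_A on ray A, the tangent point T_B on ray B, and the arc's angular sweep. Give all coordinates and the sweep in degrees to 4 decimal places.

bisector direction at 31.5946° = (0.851777,0.523905)
center distance |VC| = r/sin(θ/2) = 13.213703/sin(10.9794°) = 69.379588
C = V + |VC|·bis = (73.0829,45.7479)
T_A = V + ((C−V)·d_A)·d_A = V + 68.1097·d_A = (77.7353,33.3803)
T_B = V + ((C−V)·d_B)·d_B = V + 68.1097·d_B = (64.1433,55.4785)
sweep = 180° − θ = 158.0413°

center=(73.0829,45.7479) T_A=(77.7353,33.3803) T_B=(64.1433,55.4785) sweep=158.0413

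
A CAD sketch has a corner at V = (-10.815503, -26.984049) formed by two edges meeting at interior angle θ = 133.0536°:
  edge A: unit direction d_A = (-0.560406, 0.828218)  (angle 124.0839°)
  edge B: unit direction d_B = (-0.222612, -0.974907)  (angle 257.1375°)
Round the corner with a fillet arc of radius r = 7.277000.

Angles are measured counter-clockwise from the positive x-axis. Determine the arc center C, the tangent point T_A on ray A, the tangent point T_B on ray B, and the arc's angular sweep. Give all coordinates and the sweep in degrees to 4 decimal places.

bisector direction at 190.6107° = (-0.982901,-0.184135)
center distance |VC| = r/sin(θ/2) = 7.277000/sin(66.5268°) = 7.933527
C = V + |VC|·bis = (-18.6134,-28.4449)
T_A = V + ((C−V)·d_A)·d_A = V + 3.1601·d_A = (-12.5864,-24.3668)
T_B = V + ((C−V)·d_B)·d_B = V + 3.1601·d_B = (-11.5190,-30.0648)
sweep = 180° − θ = 46.9464°

center=(-18.6134,-28.4449) T_A=(-12.5864,-24.3668) T_B=(-11.5190,-30.0648) sweep=46.9464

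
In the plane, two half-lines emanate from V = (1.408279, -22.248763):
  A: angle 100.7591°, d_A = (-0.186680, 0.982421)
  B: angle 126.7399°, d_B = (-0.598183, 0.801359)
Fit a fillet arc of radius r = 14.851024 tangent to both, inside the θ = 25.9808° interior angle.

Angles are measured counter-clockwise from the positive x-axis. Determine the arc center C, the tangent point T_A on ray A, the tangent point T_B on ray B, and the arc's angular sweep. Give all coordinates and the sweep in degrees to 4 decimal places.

bisector direction at 113.7495° = (-0.402739,0.915315)
center distance |VC| = r/sin(θ/2) = 14.851024/sin(12.9904°) = 66.066861
C = V + |VC|·bis = (-25.1994,38.2232)
T_A = V + ((C−V)·d_A)·d_A = V + 64.3761·d_A = (-10.6094,40.9956)
T_B = V + ((C−V)·d_B)·d_B = V + 64.3761·d_B = (-37.1004,29.3396)
sweep = 180° − θ = 154.0192°

center=(-25.1994,38.2232) T_A=(-10.6094,40.9956) T_B=(-37.1004,29.3396) sweep=154.0192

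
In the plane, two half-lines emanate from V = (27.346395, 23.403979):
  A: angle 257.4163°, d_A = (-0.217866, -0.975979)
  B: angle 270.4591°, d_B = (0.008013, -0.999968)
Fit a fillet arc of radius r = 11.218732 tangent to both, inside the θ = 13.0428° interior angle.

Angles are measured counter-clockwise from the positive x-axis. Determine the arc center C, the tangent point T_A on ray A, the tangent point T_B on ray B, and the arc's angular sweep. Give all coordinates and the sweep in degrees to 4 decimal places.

center=(16.9144,-74.8224) T_A=(5.9651,-72.3782) T_B=(28.1328,-74.7325) sweep=166.9572

bisector direction at 263.9377° = (-0.105610,-0.994408)
center distance |VC| = r/sin(θ/2) = 11.218732/sin(6.5214°) = 98.778786
C = V + |VC|·bis = (16.9144,-74.8224)
T_A = V + ((C−V)·d_A)·d_A = V + 98.1396·d_A = (5.9651,-72.3782)
T_B = V + ((C−V)·d_B)·d_B = V + 98.1396·d_B = (28.1328,-74.7325)
sweep = 180° − θ = 166.9572°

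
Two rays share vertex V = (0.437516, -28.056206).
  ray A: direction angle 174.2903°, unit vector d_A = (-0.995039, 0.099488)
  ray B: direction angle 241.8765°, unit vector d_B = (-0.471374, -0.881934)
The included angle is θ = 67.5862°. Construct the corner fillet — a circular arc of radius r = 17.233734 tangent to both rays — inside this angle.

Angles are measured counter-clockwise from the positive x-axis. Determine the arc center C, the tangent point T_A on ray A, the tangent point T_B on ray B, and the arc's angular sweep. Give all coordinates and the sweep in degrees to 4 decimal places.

bisector direction at 208.0834° = (-0.882263,-0.470756)
center distance |VC| = r/sin(θ/2) = 17.233734/sin(33.7931°) = 30.985027
C = V + |VC|·bis = (-26.8994,-42.6426)
T_A = V + ((C−V)·d_A)·d_A = V + 25.7502·d_A = (-25.1849,-25.4944)
T_B = V + ((C−V)·d_B)·d_B = V + 25.7502·d_B = (-11.7004,-50.7661)
sweep = 180° − θ = 112.4138°

center=(-26.8994,-42.6426) T_A=(-25.1849,-25.4944) T_B=(-11.7004,-50.7661) sweep=112.4138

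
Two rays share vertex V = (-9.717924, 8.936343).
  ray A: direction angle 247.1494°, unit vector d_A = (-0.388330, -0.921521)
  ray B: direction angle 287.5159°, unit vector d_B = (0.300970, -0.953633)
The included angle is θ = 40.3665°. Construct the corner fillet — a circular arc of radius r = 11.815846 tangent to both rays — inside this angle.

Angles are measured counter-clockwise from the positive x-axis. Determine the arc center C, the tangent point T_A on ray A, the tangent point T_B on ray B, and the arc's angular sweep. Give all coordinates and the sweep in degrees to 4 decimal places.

bisector direction at 267.3327° = (-0.046537,-0.998917)
center distance |VC| = r/sin(θ/2) = 11.815846/sin(20.1833°) = 34.246464
C = V + |VC|·bis = (-11.3117,-25.2730)
T_A = V + ((C−V)·d_A)·d_A = V + 32.1435·d_A = (-22.2002,-20.6846)
T_B = V + ((C−V)·d_B)·d_B = V + 32.1435·d_B = (-0.0437,-21.7168)
sweep = 180° − θ = 139.6335°

center=(-11.3117,-25.2730) T_A=(-22.2002,-20.6846) T_B=(-0.0437,-21.7168) sweep=139.6335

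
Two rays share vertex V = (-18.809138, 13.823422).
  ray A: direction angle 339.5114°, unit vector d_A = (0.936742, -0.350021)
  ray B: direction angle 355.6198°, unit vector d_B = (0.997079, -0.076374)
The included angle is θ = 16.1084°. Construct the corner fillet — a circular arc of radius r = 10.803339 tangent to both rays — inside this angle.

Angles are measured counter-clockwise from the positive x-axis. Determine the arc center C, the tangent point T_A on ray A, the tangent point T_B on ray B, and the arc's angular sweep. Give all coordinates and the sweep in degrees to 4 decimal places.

bisector direction at 347.5656° = (0.976543,-0.215322)
center distance |VC| = r/sin(θ/2) = 10.803339/sin(8.0542°) = 77.106233
C = V + |VC|·bis = (56.4884,-2.7792)
T_A = V + ((C−V)·d_A)·d_A = V + 76.3457·d_A = (52.7070,-12.8992)
T_B = V + ((C−V)·d_B)·d_B = V + 76.3457·d_B = (57.3135,7.9926)
sweep = 180° − θ = 163.8916°

center=(56.4884,-2.7792) T_A=(52.7070,-12.8992) T_B=(57.3135,7.9926) sweep=163.8916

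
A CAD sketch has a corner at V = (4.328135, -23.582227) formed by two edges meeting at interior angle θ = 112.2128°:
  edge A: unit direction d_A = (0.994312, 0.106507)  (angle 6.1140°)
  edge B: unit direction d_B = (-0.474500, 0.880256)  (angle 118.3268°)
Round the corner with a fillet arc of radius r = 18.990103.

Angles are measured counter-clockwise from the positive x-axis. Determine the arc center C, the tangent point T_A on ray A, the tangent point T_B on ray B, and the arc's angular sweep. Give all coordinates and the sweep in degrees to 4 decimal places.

bisector direction at 62.2204° = (0.466072,0.884747)
center distance |VC| = r/sin(θ/2) = 18.990103/sin(56.1064°) = 22.877586
C = V + |VC|·bis = (14.9907,-3.3414)
T_A = V + ((C−V)·d_A)·d_A = V + 12.7577·d_A = (17.0133,-22.2234)
T_B = V + ((C−V)·d_B)·d_B = V + 12.7577·d_B = (-1.7254,-12.3522)
sweep = 180° − θ = 67.7872°

center=(14.9907,-3.3414) T_A=(17.0133,-22.2234) T_B=(-1.7254,-12.3522) sweep=67.7872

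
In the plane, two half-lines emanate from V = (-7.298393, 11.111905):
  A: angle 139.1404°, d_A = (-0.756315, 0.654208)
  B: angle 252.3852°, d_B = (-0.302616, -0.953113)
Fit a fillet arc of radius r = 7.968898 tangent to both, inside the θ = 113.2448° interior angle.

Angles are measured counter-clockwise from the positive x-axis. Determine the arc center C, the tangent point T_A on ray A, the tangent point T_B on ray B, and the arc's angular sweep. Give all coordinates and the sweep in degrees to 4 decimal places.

center=(-16.4824,8.5195) T_A=(-11.2691,14.5465) T_B=(-8.8871,6.1080) sweep=66.7552

bisector direction at 195.7628° = (-0.962395,-0.271655)
center distance |VC| = r/sin(θ/2) = 7.968898/sin(56.6224°) = 9.542870
C = V + |VC|·bis = (-16.4824,8.5195)
T_A = V + ((C−V)·d_A)·d_A = V + 5.2501·d_A = (-11.2691,14.5465)
T_B = V + ((C−V)·d_B)·d_B = V + 5.2501·d_B = (-8.8871,6.1080)
sweep = 180° − θ = 66.7552°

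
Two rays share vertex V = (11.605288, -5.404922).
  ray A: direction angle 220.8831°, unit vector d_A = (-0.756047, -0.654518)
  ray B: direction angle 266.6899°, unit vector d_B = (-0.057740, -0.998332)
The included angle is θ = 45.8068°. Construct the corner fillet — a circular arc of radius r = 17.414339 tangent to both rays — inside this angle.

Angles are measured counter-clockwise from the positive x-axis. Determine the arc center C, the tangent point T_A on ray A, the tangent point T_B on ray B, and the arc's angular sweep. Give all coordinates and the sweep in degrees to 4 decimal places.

center=(-8.1600,-45.5493) T_A=(-19.5580,-32.3833) T_B=(9.2253,-46.5548) sweep=134.1932

bisector direction at 243.7865° = (-0.441717,-0.897154)
center distance |VC| = r/sin(θ/2) = 17.414339/sin(22.9034°) = 44.746392
C = V + |VC|·bis = (-8.1600,-45.5493)
T_A = V + ((C−V)·d_A)·d_A = V + 41.2187·d_A = (-19.5580,-32.3833)
T_B = V + ((C−V)·d_B)·d_B = V + 41.2187·d_B = (9.2253,-46.5548)
sweep = 180° − θ = 134.1932°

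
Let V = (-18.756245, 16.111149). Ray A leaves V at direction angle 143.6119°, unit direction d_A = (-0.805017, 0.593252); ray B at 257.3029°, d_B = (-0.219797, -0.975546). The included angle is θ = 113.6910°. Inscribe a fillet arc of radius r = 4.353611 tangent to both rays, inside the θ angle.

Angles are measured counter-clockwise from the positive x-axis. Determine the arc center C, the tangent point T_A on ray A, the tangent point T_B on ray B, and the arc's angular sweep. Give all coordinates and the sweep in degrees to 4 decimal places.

bisector direction at 200.4574° = (-0.936932,-0.349511)
center distance |VC| = r/sin(θ/2) = 4.353611/sin(56.8455°) = 5.200211
C = V + |VC|·bis = (-23.6285,14.2936)
T_A = V + ((C−V)·d_A)·d_A = V + 2.8440·d_A = (-21.0457,17.7983)
T_B = V + ((C−V)·d_B)·d_B = V + 2.8440·d_B = (-19.3813,13.3367)
sweep = 180° − θ = 66.3090°

center=(-23.6285,14.2936) T_A=(-21.0457,17.7983) T_B=(-19.3813,13.3367) sweep=66.3090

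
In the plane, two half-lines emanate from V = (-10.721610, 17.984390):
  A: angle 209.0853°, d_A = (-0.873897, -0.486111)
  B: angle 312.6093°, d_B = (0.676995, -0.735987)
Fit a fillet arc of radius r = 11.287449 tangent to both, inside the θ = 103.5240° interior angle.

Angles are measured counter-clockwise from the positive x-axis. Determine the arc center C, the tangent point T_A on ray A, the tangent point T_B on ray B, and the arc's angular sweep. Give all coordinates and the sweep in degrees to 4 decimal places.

bisector direction at 260.8473° = (-0.159066,-0.987268)
center distance |VC| = r/sin(θ/2) = 11.287449/sin(51.7620°) = 14.370741
C = V + |VC|·bis = (-13.0075,3.7966)
T_A = V + ((C−V)·d_A)·d_A = V + 8.8945·d_A = (-18.4945,13.6607)
T_B = V + ((C−V)·d_B)·d_B = V + 8.8945·d_B = (-4.7001,11.4382)
sweep = 180° − θ = 76.4760°

center=(-13.0075,3.7966) T_A=(-18.4945,13.6607) T_B=(-4.7001,11.4382) sweep=76.4760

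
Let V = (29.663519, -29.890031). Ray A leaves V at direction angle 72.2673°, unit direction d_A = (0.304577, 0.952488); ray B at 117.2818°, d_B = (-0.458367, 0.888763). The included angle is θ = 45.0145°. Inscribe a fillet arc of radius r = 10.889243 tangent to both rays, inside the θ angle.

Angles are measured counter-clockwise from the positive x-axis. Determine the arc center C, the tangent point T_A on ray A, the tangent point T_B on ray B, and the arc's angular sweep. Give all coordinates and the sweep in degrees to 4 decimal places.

center=(27.2958,-1.5425) T_A=(37.6677,-4.8591) T_B=(17.6178,-6.5337) sweep=134.9855

bisector direction at 94.7746° = (-0.083235,0.996530)
center distance |VC| = r/sin(θ/2) = 10.889243/sin(22.5072°) = 28.446274
C = V + |VC|·bis = (27.2958,-1.5425)
T_A = V + ((C−V)·d_A)·d_A = V + 26.2796·d_A = (37.6677,-4.8591)
T_B = V + ((C−V)·d_B)·d_B = V + 26.2796·d_B = (17.6178,-6.5337)
sweep = 180° − θ = 134.9855°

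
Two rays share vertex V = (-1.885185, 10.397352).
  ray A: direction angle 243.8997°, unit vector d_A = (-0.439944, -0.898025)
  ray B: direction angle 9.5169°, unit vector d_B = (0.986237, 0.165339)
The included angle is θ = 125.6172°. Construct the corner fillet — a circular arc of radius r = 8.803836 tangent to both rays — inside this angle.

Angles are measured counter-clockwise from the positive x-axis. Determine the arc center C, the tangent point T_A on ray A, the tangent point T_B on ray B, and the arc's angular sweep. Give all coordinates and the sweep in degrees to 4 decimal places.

center=(4.0311,2.4625) T_A=(-3.8750,6.3357) T_B=(2.5755,11.1452) sweep=54.3828

bisector direction at 306.7083° = (0.597741,-0.801689)
center distance |VC| = r/sin(θ/2) = 8.803836/sin(62.8086°) = 9.897678
C = V + |VC|·bis = (4.0311,2.4625)
T_A = V + ((C−V)·d_A)·d_A = V + 4.5229·d_A = (-3.8750,6.3357)
T_B = V + ((C−V)·d_B)·d_B = V + 4.5229·d_B = (2.5755,11.1452)
sweep = 180° − θ = 54.3828°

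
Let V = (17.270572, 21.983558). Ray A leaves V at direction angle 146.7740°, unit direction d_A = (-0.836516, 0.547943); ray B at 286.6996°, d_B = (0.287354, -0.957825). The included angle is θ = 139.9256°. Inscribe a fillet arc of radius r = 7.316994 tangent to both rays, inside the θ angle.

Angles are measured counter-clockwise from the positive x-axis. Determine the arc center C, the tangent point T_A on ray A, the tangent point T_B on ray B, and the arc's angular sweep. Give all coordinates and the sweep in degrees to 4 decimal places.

center=(11.0290,17.3250) T_A=(15.0383,23.4458) T_B=(18.0374,19.4276) sweep=40.0744

bisector direction at 216.7368° = (-0.801392,-0.598140)
center distance |VC| = r/sin(θ/2) = 7.316994/sin(69.9628°) = 7.788425
C = V + |VC|·bis = (11.0290,17.3250)
T_A = V + ((C−V)·d_A)·d_A = V + 2.6685·d_A = (15.0383,23.4458)
T_B = V + ((C−V)·d_B)·d_B = V + 2.6685·d_B = (18.0374,19.4276)
sweep = 180° − θ = 40.0744°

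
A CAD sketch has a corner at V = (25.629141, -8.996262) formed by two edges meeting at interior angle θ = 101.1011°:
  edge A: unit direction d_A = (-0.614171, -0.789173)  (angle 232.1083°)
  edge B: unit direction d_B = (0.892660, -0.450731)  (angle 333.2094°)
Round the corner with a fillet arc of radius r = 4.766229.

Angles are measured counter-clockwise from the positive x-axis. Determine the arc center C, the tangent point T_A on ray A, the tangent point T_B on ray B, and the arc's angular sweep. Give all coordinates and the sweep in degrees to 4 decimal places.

center=(26.9818,-15.0186) T_A=(23.2204,-12.0913) T_B=(29.1301,-10.7640) sweep=78.8989

bisector direction at 282.6589° = (0.219146,-0.975692)
center distance |VC| = r/sin(θ/2) = 4.766229/sin(50.5506°) = 6.172389
C = V + |VC|·bis = (26.9818,-15.0186)
T_A = V + ((C−V)·d_A)·d_A = V + 3.9219·d_A = (23.2204,-12.0913)
T_B = V + ((C−V)·d_B)·d_B = V + 3.9219·d_B = (29.1301,-10.7640)
sweep = 180° − θ = 78.8989°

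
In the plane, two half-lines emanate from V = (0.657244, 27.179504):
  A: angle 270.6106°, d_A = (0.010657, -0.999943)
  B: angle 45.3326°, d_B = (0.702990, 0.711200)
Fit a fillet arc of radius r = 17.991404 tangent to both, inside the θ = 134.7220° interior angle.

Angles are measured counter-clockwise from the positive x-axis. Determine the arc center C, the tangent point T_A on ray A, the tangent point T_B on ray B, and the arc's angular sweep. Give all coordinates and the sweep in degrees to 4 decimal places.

bisector direction at 337.9716° = (0.926998,-0.375066)
center distance |VC| = r/sin(θ/2) = 17.991404/sin(67.3610°) = 19.493401
C = V + |VC|·bis = (18.7276,19.8682)
T_A = V + ((C−V)·d_A)·d_A = V + 7.5035·d_A = (0.7372,19.6765)
T_B = V + ((C−V)·d_B)·d_B = V + 7.5035·d_B = (5.9321,32.5160)
sweep = 180° − θ = 45.2780°

center=(18.7276,19.8682) T_A=(0.7372,19.6765) T_B=(5.9321,32.5160) sweep=45.2780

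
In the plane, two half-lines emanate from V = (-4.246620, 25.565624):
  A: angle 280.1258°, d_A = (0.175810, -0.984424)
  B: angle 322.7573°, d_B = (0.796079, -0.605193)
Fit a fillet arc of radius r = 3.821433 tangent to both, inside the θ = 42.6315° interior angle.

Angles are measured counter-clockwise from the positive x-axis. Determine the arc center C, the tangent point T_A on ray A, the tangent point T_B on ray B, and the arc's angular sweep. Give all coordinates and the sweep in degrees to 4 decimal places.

bisector direction at 301.4416° = (0.521628,-0.853173)
center distance |VC| = r/sin(θ/2) = 3.821433/sin(21.3158°) = 10.512671
C = V + |VC|·bis = (1.2371,16.5965)
T_A = V + ((C−V)·d_A)·d_A = V + 9.7935·d_A = (-2.5248,15.9247)
T_B = V + ((C−V)·d_B)·d_B = V + 9.7935·d_B = (3.5498,19.6387)
sweep = 180° − θ = 137.3685°

center=(1.2371,16.5965) T_A=(-2.5248,15.9247) T_B=(3.5498,19.6387) sweep=137.3685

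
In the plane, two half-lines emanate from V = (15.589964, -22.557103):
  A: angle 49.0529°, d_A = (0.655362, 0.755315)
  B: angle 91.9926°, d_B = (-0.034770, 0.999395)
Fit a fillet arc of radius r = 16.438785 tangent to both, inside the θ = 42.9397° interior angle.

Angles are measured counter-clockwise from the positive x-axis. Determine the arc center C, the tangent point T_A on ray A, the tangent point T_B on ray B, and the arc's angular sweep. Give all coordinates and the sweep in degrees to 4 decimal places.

center=(30.5655,19.7860) T_A=(42.9820,9.0126) T_B=(14.1367,19.2144) sweep=137.0603

bisector direction at 70.5228° = (0.333433,0.942774)
center distance |VC| = r/sin(θ/2) = 16.438785/sin(21.4699°) = 44.913293
C = V + |VC|·bis = (30.5655,19.7860)
T_A = V + ((C−V)·d_A)·d_A = V + 41.7968·d_A = (42.9820,9.0126)
T_B = V + ((C−V)·d_B)·d_B = V + 41.7968·d_B = (14.1367,19.2144)
sweep = 180° − θ = 137.0603°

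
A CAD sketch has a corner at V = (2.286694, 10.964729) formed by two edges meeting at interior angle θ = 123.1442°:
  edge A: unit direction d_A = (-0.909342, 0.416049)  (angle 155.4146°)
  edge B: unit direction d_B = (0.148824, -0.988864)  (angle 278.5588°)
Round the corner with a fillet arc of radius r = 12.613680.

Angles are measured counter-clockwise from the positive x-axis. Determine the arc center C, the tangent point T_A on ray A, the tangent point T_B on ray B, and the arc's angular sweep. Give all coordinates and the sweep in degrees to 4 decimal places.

bisector direction at 216.9867° = (-0.798775,-0.601630)
center distance |VC| = r/sin(θ/2) = 12.613680/sin(61.5721°) = 14.343232
C = V + |VC|·bis = (-9.1703,2.3354)
T_A = V + ((C−V)·d_A)·d_A = V + 6.8281·d_A = (-3.9224,13.8056)
T_B = V + ((C−V)·d_B)·d_B = V + 6.8281·d_B = (3.3029,4.2126)
sweep = 180° − θ = 56.8558°

center=(-9.1703,2.3354) T_A=(-3.9224,13.8056) T_B=(3.3029,4.2126) sweep=56.8558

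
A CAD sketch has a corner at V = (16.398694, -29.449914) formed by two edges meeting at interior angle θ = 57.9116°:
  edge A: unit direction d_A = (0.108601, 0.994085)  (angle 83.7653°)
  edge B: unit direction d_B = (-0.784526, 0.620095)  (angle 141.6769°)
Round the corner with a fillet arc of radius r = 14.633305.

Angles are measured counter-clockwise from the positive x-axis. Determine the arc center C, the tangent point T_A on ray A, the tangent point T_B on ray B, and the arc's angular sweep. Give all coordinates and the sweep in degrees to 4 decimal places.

bisector direction at 112.7211° = (-0.386246,0.922396)
center distance |VC| = r/sin(θ/2) = 14.633305/sin(28.9558°) = 30.225685
C = V + |VC|·bis = (4.7242,-1.5699)
T_A = V + ((C−V)·d_A)·d_A = V + 26.4473·d_A = (19.2709,-3.1591)
T_B = V + ((C−V)·d_B)·d_B = V + 26.4473·d_B = (-4.3499,-13.0501)
sweep = 180° − θ = 122.0884°

center=(4.7242,-1.5699) T_A=(19.2709,-3.1591) T_B=(-4.3499,-13.0501) sweep=122.0884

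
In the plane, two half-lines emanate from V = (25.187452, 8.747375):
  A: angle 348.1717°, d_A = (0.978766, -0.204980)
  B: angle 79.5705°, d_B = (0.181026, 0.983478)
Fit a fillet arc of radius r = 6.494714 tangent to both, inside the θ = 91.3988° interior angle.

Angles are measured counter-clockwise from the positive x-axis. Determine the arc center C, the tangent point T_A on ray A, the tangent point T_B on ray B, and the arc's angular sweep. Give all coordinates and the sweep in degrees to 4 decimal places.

bisector direction at 33.8711° = (0.830294,0.557326)
center distance |VC| = r/sin(θ/2) = 6.494714/sin(45.6994°) = 9.074817
C = V + |VC|·bis = (32.7222,13.8050)
T_A = V + ((C−V)·d_A)·d_A = V + 6.3381·d_A = (31.3909,7.4482)
T_B = V + ((C−V)·d_B)·d_B = V + 6.3381·d_B = (26.3348,14.9807)
sweep = 180° − θ = 88.6012°

center=(32.7222,13.8050) T_A=(31.3909,7.4482) T_B=(26.3348,14.9807) sweep=88.6012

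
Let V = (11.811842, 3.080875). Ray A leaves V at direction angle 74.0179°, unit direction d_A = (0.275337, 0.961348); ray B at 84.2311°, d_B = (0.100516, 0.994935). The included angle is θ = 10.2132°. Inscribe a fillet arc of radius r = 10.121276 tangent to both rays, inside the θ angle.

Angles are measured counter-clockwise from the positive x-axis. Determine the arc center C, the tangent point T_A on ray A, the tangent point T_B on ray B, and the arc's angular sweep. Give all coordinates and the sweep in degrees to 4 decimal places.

center=(33.2663,114.7492) T_A=(42.9963,111.9625) T_B=(23.1962,115.7666) sweep=169.7868

bisector direction at 79.1245° = (0.188676,0.982039)
center distance |VC| = r/sin(θ/2) = 10.121276/sin(5.1066°) = 113.710663
C = V + |VC|·bis = (33.2663,114.7492)
T_A = V + ((C−V)·d_A)·d_A = V + 113.2593·d_A = (42.9963,111.9625)
T_B = V + ((C−V)·d_B)·d_B = V + 113.2593·d_B = (23.1962,115.7666)
sweep = 180° − θ = 169.7868°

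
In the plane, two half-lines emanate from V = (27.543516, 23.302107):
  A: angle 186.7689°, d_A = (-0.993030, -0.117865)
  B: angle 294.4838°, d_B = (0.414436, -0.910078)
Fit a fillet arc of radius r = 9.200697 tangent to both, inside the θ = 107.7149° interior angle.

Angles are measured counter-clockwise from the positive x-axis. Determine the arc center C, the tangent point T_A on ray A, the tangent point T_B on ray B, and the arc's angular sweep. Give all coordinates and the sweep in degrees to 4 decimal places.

bisector direction at 240.6264° = (-0.490503,-0.871439)
center distance |VC| = r/sin(θ/2) = 9.200697/sin(53.8575°) = 11.393317
C = V + |VC|·bis = (21.9551,13.3735)
T_A = V + ((C−V)·d_A)·d_A = V + 6.7197·d_A = (20.8706,22.5101)
T_B = V + ((C−V)·d_B)·d_B = V + 6.7197·d_B = (30.3284,17.1866)
sweep = 180° − θ = 72.2851°

center=(21.9551,13.3735) T_A=(20.8706,22.5101) T_B=(30.3284,17.1866) sweep=72.2851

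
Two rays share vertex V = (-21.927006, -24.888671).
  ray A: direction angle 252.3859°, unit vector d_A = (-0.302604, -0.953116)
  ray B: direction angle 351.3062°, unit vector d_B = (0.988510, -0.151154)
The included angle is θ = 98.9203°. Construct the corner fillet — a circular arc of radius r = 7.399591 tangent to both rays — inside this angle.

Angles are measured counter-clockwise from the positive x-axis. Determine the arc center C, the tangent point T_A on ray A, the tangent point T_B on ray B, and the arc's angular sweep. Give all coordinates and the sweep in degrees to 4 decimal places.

bisector direction at 301.8460° = (0.527639,-0.849469)
center distance |VC| = r/sin(θ/2) = 7.399591/sin(49.4601°) = 9.736892
C = V + |VC|·bis = (-16.7894,-33.1599)
T_A = V + ((C−V)·d_A)·d_A = V + 6.3288·d_A = (-23.8421,-30.9207)
T_B = V + ((C−V)·d_B)·d_B = V + 6.3288·d_B = (-15.6710,-25.8453)
sweep = 180° − θ = 81.0797°

center=(-16.7894,-33.1599) T_A=(-23.8421,-30.9207) T_B=(-15.6710,-25.8453) sweep=81.0797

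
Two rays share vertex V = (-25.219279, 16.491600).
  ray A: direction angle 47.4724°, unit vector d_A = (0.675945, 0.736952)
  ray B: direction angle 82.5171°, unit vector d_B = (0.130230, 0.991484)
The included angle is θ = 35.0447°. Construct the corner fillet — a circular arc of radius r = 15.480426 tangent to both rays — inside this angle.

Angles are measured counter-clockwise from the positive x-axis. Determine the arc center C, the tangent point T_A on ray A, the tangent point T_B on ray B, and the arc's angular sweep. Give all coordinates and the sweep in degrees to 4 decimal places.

center=(-3.4854,63.0890) T_A=(7.9230,52.6250) T_B=(-18.8340,65.1050) sweep=144.9553

bisector direction at 64.9948° = (0.422701,0.906269)
center distance |VC| = r/sin(θ/2) = 15.480426/sin(17.5223°) = 51.416696
C = V + |VC|·bis = (-3.4854,63.0890)
T_A = V + ((C−V)·d_A)·d_A = V + 49.0309·d_A = (7.9230,52.6250)
T_B = V + ((C−V)·d_B)·d_B = V + 49.0309·d_B = (-18.8340,65.1050)
sweep = 180° − θ = 144.9553°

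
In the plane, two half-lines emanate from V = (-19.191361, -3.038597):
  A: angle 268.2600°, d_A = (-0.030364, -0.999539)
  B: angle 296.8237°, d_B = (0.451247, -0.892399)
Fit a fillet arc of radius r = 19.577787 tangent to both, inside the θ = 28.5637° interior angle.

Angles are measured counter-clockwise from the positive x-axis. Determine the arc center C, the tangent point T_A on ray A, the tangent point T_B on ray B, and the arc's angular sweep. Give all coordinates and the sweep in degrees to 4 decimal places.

bisector direction at 282.5419° = (0.217153,-0.976138)
center distance |VC| = r/sin(θ/2) = 19.577787/sin(14.2819°) = 79.361244
C = V + |VC|·bis = (-1.9579,-80.5061)
T_A = V + ((C−V)·d_A)·d_A = V + 76.9085·d_A = (-21.5266,-79.9116)
T_B = V + ((C−V)·d_B)·d_B = V + 76.9085·d_B = (15.5133,-71.6717)
sweep = 180° − θ = 151.4363°

center=(-1.9579,-80.5061) T_A=(-21.5266,-79.9116) T_B=(15.5133,-71.6717) sweep=151.4363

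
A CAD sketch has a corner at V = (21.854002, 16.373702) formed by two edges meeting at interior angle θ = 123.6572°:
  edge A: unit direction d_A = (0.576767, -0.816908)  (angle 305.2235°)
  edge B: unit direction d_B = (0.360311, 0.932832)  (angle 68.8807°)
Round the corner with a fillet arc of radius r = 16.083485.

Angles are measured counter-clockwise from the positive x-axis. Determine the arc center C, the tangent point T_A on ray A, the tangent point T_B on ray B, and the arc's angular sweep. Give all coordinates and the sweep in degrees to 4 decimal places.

bisector direction at 7.0521° = (0.992435,0.122772)
center distance |VC| = r/sin(θ/2) = 16.083485/sin(61.8286°) = 18.244775
C = V + |VC|·bis = (39.9608,18.6136)
T_A = V + ((C−V)·d_A)·d_A = V + 8.6136·d_A = (26.8220,9.3372)
T_B = V + ((C−V)·d_B)·d_B = V + 8.6136·d_B = (24.9576,24.4087)
sweep = 180° − θ = 56.3428°

center=(39.9608,18.6136) T_A=(26.8220,9.3372) T_B=(24.9576,24.4087) sweep=56.3428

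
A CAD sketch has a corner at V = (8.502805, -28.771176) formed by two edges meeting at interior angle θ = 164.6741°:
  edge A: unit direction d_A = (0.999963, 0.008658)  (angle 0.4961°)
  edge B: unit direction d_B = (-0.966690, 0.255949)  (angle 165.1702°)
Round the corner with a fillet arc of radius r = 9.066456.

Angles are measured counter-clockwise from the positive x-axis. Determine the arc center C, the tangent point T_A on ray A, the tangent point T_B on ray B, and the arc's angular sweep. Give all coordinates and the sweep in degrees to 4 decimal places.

center=(9.6441,-19.6945) T_A=(9.7226,-28.7606) T_B=(7.3236,-28.4590) sweep=15.3259

bisector direction at 82.8332° = (0.124759,0.992187)
center distance |VC| = r/sin(θ/2) = 9.066456/sin(82.3371°) = 9.148152
C = V + |VC|·bis = (9.6441,-19.6945)
T_A = V + ((C−V)·d_A)·d_A = V + 1.2199·d_A = (9.7226,-28.7606)
T_B = V + ((C−V)·d_B)·d_B = V + 1.2199·d_B = (7.3236,-28.4590)
sweep = 180° − θ = 15.3259°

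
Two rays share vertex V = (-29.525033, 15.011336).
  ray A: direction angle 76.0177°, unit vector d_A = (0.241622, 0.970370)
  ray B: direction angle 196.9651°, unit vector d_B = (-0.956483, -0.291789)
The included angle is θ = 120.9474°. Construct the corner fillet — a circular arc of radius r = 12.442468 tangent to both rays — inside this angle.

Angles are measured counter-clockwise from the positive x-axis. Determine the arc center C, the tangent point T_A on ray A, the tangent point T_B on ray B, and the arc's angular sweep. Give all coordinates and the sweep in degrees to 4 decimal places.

center=(-39.8961,24.8561) T_A=(-27.8223,21.8497) T_B=(-36.2655,12.9551) sweep=59.0526

bisector direction at 136.4914° = (-0.725271,0.688463)
center distance |VC| = r/sin(θ/2) = 12.442468/sin(60.4737°) = 14.299558
C = V + |VC|·bis = (-39.8961,24.8561)
T_A = V + ((C−V)·d_A)·d_A = V + 7.0472·d_A = (-27.8223,21.8497)
T_B = V + ((C−V)·d_B)·d_B = V + 7.0472·d_B = (-36.2655,12.9551)
sweep = 180° − θ = 59.0526°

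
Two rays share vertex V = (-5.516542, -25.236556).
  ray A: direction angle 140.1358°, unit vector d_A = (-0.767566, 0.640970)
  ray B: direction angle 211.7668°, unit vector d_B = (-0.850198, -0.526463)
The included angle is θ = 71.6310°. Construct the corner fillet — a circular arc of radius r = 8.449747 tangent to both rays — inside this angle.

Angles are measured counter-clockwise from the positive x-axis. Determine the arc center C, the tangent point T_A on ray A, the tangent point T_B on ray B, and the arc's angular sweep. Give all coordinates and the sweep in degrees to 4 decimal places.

bisector direction at 175.9513° = (-0.997504,0.070604)
center distance |VC| = r/sin(θ/2) = 8.449747/sin(35.8155°) = 14.439641
C = V + |VC|·bis = (-19.9201,-24.2171)
T_A = V + ((C−V)·d_A)·d_A = V + 11.7092·d_A = (-14.5041,-17.7313)
T_B = V + ((C−V)·d_B)·d_B = V + 11.7092·d_B = (-15.4717,-31.4010)
sweep = 180° − θ = 108.3690°

center=(-19.9201,-24.2171) T_A=(-14.5041,-17.7313) T_B=(-15.4717,-31.4010) sweep=108.3690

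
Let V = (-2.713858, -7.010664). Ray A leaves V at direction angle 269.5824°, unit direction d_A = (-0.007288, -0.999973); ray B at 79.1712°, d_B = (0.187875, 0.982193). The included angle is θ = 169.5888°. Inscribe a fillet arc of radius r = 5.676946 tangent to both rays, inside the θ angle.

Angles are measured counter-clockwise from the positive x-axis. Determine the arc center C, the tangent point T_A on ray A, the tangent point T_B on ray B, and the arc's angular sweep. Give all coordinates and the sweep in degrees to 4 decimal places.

bisector direction at 354.3768° = (0.995188,-0.097986)
center distance |VC| = r/sin(θ/2) = 5.676946/sin(84.7944°) = 5.700457
C = V + |VC|·bis = (2.9592,-7.5692)
T_A = V + ((C−V)·d_A)·d_A = V + 0.5172·d_A = (-2.7176,-7.5279)
T_B = V + ((C−V)·d_B)·d_B = V + 0.5172·d_B = (-2.6167,-6.5027)
sweep = 180° − θ = 10.4112°

center=(2.9592,-7.5692) T_A=(-2.7176,-7.5279) T_B=(-2.6167,-6.5027) sweep=10.4112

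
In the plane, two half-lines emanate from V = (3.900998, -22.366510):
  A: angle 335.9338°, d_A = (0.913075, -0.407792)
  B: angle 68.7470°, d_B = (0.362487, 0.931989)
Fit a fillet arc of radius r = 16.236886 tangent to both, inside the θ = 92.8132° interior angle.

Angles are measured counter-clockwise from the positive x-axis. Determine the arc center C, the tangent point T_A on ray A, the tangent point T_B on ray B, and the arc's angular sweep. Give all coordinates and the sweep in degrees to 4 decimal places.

center=(24.6371,-13.8449) T_A=(18.0159,-28.6704) T_B=(9.5045,-7.9593) sweep=87.1868

bisector direction at 22.3404° = (0.924942,0.380108)
center distance |VC| = r/sin(θ/2) = 16.236886/sin(46.4066°) = 22.418857
C = V + |VC|·bis = (24.6371,-13.8449)
T_A = V + ((C−V)·d_A)·d_A = V + 15.4586·d_A = (18.0159,-28.6704)
T_B = V + ((C−V)·d_B)·d_B = V + 15.4586·d_B = (9.5045,-7.9593)
sweep = 180° − θ = 87.1868°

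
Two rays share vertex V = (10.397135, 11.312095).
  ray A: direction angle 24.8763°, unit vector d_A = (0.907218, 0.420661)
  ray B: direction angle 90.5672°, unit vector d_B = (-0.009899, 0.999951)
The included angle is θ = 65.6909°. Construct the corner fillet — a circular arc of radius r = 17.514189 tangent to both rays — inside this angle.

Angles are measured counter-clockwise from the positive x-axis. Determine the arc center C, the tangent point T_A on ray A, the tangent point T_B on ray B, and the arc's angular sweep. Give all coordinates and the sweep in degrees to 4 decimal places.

center=(27.6419,38.6136) T_A=(35.0094,22.7244) T_B=(10.1286,38.4402) sweep=114.3091

bisector direction at 57.7217° = (0.534031,0.845465)
center distance |VC| = r/sin(θ/2) = 17.514189/sin(32.8454°) = 32.291670
C = V + |VC|·bis = (27.6419,38.6136)
T_A = V + ((C−V)·d_A)·d_A = V + 27.1294·d_A = (35.0094,22.7244)
T_B = V + ((C−V)·d_B)·d_B = V + 27.1294·d_B = (10.1286,38.4402)
sweep = 180° − θ = 114.3091°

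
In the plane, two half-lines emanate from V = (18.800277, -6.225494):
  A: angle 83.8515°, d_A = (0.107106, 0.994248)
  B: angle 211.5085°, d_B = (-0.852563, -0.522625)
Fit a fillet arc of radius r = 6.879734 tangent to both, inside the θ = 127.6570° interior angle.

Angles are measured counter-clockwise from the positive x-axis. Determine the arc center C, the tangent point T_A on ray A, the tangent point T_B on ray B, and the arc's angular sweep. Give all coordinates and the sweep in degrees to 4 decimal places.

center=(12.3222,-2.1271) T_A=(19.1624,-2.8639) T_B=(15.9178,-7.9925) sweep=52.3430

bisector direction at 147.6800° = (-0.845075,0.534647)
center distance |VC| = r/sin(θ/2) = 6.879734/sin(63.8285°) = 7.665631
C = V + |VC|·bis = (12.3222,-2.1271)
T_A = V + ((C−V)·d_A)·d_A = V + 3.3810·d_A = (19.1624,-2.8639)
T_B = V + ((C−V)·d_B)·d_B = V + 3.3810·d_B = (15.9178,-7.9925)
sweep = 180° − θ = 52.3430°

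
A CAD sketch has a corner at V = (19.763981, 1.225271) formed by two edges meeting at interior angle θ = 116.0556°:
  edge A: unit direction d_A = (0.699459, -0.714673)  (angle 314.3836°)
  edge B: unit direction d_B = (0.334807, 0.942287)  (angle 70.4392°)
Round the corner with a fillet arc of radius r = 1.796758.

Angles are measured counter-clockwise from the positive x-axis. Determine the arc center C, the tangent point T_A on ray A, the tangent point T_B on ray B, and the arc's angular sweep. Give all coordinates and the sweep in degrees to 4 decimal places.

center=(21.8325,1.6805) T_A=(20.5484,0.4237) T_B=(20.1395,2.2821) sweep=63.9444

bisector direction at 12.4114° = (0.976630,0.214930)
center distance |VC| = r/sin(θ/2) = 1.796758/sin(58.0278°) = 2.118056
C = V + |VC|·bis = (21.8325,1.6805)
T_A = V + ((C−V)·d_A)·d_A = V + 1.1215·d_A = (20.5484,0.4237)
T_B = V + ((C−V)·d_B)·d_B = V + 1.1215·d_B = (20.1395,2.2821)
sweep = 180° − θ = 63.9444°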